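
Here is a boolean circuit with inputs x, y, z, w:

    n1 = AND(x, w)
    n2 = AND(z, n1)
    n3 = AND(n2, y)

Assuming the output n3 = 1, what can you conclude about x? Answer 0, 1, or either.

1

n3 = AND(n2, y) must be 1, so both n2 = 1 and y = 1.
n2 = AND(z, n1) must be 1, so both z = 1 and n1 = 1.
Every assignment with n3 = 1 has x = 1; there are 1 such assignment(s).
  x=1, y=1, z=1, w=1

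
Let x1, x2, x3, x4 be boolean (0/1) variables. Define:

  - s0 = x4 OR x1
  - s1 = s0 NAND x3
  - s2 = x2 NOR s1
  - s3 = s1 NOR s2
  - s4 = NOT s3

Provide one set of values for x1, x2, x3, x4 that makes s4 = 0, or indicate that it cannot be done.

Check with x1=1, x2=1, x3=1, x4=0:
s0 = x4 OR x1 = 0 OR 1 = 1
s1 = s0 NAND x3 = 1 NAND 1 = 0
s2 = x2 NOR s1 = 1 NOR 0 = 0
s3 = s1 NOR s2 = 0 NOR 0 = 1
s4 = NOT s3 = NOT 1 = 0
So s4 = 0 as required.

x1=1, x2=1, x3=1, x4=0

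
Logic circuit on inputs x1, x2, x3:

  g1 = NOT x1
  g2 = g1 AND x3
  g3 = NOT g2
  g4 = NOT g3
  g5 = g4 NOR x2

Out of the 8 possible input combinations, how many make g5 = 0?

g5 = g4 NOR x2 must be 0, so at least one of g4, x2 is 1.
Satisfying assignments:
  x1=0, x2=0, x3=1
  x1=0, x2=1, x3=0
  x1=0, x2=1, x3=1
  x1=1, x2=1, x3=0
  x1=1, x2=1, x3=1

5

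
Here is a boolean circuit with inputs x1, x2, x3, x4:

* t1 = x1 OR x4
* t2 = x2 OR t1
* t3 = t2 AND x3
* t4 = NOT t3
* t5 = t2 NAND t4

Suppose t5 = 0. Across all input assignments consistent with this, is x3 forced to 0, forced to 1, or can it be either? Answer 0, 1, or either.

t5 = t2 NAND t4 must be 0, so both t2 = 1 and t4 = 1.
t2 = x2 OR t1 must be 1, so at least one of x2, t1 is 1.
Every assignment with t5 = 0 has x3 = 0; there are 7 such assignment(s).

0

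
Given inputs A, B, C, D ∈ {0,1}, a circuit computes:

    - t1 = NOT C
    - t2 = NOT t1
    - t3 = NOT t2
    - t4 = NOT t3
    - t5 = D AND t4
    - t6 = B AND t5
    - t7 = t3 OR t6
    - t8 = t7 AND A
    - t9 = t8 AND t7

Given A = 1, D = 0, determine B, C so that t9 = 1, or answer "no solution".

B=0 C=0

t9 = t8 AND t7 must be 1, so both t8 = 1 and t7 = 1.
t8 = t7 AND A must be 1, so both t7 = 1 and A = 1.
Check with A = 1, D = 0 and B=0, C=0:
t1 = NOT C = NOT 0 = 1
t2 = NOT t1 = NOT 1 = 0
t3 = NOT t2 = NOT 0 = 1
t4 = NOT t3 = NOT 1 = 0
t5 = D AND t4 = 0 AND 0 = 0
t6 = B AND t5 = 0 AND 0 = 0
t7 = t3 OR t6 = 1 OR 0 = 1
t8 = t7 AND A = 1 AND 1 = 1
t9 = t8 AND t7 = 1 AND 1 = 1
So t9 = 1.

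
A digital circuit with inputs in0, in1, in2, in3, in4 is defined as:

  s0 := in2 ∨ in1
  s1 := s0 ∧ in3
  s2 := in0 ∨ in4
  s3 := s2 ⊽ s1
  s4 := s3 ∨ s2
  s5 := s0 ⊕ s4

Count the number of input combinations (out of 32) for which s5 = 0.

21

s5 = s0 ⊕ s4 must be 0, so s0 and s4 are equal.
Enumerating the 32 input combinations, 21 give s5 = 0 and 11 give s5 = 1.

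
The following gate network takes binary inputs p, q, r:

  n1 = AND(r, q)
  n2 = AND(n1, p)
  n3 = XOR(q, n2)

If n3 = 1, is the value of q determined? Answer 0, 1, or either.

1

n3 = XOR(q, n2) must be 1, so q and n2 differ.
Every assignment with n3 = 1 has q = 1; there are 3 such assignment(s).
  p=0, q=1, r=0
  p=0, q=1, r=1
  p=1, q=1, r=0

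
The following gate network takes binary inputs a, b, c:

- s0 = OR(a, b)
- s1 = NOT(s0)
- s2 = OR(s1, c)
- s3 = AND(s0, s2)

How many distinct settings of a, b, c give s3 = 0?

5

s3 = AND(s0, s2) must be 0, so at least one of s0, s2 is 0.
Satisfying assignments:
  a=0, b=0, c=0
  a=0, b=0, c=1
  a=0, b=1, c=0
  a=1, b=0, c=0
  a=1, b=1, c=0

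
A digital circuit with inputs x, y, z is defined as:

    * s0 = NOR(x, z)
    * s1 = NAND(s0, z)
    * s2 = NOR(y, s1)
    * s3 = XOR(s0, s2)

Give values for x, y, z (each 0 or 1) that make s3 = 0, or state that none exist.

x=0 y=1 z=1

Check with x=0 y=1 z=1:
s0 = NOR(x, z) = NOR(0, 1) = 0
s1 = NAND(s0, z) = NAND(0, 1) = 1
s2 = NOR(y, s1) = NOR(1, 1) = 0
s3 = XOR(s0, s2) = XOR(0, 0) = 0
So s3 = 0 as required.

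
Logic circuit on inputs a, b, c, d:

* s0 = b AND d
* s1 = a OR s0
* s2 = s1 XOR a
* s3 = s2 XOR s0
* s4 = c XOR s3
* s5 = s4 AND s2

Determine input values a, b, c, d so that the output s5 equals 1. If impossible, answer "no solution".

a=0, b=1, c=1, d=1

Check with a=0, b=1, c=1, d=1:
s0 = b AND d = 1 AND 1 = 1
s1 = a OR s0 = 0 OR 1 = 1
s2 = s1 XOR a = 1 XOR 0 = 1
s3 = s2 XOR s0 = 1 XOR 1 = 0
s4 = c XOR s3 = 1 XOR 0 = 1
s5 = s4 AND s2 = 1 AND 1 = 1
So s5 = 1 as required.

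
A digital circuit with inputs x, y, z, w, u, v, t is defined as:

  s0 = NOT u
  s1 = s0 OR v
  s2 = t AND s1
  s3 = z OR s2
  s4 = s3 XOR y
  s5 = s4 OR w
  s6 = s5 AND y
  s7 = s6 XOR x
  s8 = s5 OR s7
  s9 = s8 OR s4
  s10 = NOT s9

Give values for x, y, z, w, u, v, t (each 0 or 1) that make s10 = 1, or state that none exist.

Check with x=0, y=1, z=1, w=0, u=0, v=0, t=0:
s0 = NOT u = NOT 0 = 1
s1 = s0 OR v = 1 OR 0 = 1
s2 = t AND s1 = 0 AND 1 = 0
s3 = z OR s2 = 1 OR 0 = 1
s4 = s3 XOR y = 1 XOR 1 = 0
s5 = s4 OR w = 0 OR 0 = 0
s6 = s5 AND y = 0 AND 1 = 0
s7 = s6 XOR x = 0 XOR 0 = 0
s8 = s5 OR s7 = 0 OR 0 = 0
s9 = s8 OR s4 = 0 OR 0 = 0
s10 = NOT s9 = NOT 0 = 1
So s10 = 1 as required.

x=0, y=1, z=1, w=0, u=0, v=0, t=0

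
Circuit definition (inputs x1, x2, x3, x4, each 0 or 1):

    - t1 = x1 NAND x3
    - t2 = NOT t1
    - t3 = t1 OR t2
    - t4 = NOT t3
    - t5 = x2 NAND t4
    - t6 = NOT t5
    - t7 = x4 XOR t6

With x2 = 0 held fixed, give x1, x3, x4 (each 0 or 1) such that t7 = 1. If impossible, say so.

x1=0, x3=1, x4=1

t7 = x4 XOR t6 must be 1, so x4 and t6 differ.
Check with x2 = 0 and x1=0, x3=1, x4=1:
t1 = x1 NAND x3 = 0 NAND 1 = 1
t2 = NOT t1 = NOT 1 = 0
t3 = t1 OR t2 = 1 OR 0 = 1
t4 = NOT t3 = NOT 1 = 0
t5 = x2 NAND t4 = 0 NAND 0 = 1
t6 = NOT t5 = NOT 1 = 0
t7 = x4 XOR t6 = 1 XOR 0 = 1
So t7 = 1.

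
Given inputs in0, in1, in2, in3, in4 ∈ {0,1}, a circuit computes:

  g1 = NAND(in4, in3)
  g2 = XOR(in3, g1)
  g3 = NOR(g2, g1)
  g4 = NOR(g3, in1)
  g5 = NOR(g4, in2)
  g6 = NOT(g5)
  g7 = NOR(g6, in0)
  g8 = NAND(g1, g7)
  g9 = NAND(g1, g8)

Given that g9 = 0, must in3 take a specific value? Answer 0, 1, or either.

either

Both values of in3 occur among assignments with g9 = 0:
  in3=0: in0=0, in1=0, in2=0, in3=0, in4=0
  in3=1: in0=0, in1=0, in2=0, in3=1, in4=0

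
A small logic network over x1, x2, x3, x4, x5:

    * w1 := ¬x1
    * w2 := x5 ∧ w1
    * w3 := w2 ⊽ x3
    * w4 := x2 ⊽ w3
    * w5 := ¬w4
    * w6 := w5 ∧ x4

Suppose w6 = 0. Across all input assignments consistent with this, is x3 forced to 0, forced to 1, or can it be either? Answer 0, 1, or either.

either

Both values of x3 occur among assignments with w6 = 0:
  x3=0: x1=0, x2=0, x3=0, x4=0, x5=0
  x3=1: x1=0, x2=0, x3=1, x4=0, x5=0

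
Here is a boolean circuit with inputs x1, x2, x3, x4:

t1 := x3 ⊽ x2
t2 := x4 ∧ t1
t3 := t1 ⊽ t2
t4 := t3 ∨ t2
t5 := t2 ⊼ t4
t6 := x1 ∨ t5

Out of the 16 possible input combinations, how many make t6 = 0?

t6 = x1 ∨ t5 must be 0, so both x1 = 0 and t5 = 0.
t5 = t2 ⊼ t4 must be 0, so both t2 = 1 and t4 = 1.
Satisfying assignments:
  x1=0, x2=0, x3=0, x4=1

1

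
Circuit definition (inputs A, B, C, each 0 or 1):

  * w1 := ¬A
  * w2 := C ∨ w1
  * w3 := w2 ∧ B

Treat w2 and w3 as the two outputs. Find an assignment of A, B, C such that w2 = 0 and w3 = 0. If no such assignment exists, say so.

A=1, B=0, C=0

Check with A=1, B=0, C=0:
w1 = ¬A = ¬1 = 0
w2 = C ∨ w1 = 0 ∨ 0 = 0
w3 = w2 ∧ B = 0 ∧ 0 = 0
So w2 = 0 and w3 = 0.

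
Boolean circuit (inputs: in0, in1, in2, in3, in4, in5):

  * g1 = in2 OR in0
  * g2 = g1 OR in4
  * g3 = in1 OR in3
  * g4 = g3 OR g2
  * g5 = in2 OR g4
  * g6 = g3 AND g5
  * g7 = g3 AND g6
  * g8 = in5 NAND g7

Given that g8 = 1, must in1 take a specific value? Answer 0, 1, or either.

either

Both values of in1 occur among assignments with g8 = 1:
  in1=0: in0=0, in1=0, in2=0, in3=0, in4=0, in5=0
  in1=1: in0=0, in1=1, in2=0, in3=0, in4=0, in5=0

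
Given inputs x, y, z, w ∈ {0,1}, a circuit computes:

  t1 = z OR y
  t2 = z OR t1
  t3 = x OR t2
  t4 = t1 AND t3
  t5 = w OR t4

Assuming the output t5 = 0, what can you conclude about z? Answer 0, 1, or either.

0

t5 = w OR t4 must be 0, so both w = 0 and t4 = 0.
Every assignment with t5 = 0 has z = 0; there are 2 such assignment(s).
  x=0, y=0, z=0, w=0
  x=1, y=0, z=0, w=0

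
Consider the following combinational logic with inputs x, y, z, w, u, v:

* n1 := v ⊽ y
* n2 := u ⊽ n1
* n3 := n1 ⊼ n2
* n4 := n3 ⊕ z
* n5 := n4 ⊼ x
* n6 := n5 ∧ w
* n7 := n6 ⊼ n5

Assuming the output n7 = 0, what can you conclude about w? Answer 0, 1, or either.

n7 = n6 ⊼ n5 must be 0, so both n6 = 1 and n5 = 1.
Every assignment with n7 = 0 has w = 1; there are 24 such assignment(s).

1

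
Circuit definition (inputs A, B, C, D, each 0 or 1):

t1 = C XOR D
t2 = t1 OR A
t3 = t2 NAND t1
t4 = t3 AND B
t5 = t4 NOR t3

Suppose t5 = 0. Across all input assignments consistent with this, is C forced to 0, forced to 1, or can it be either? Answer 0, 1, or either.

either

Both values of C occur among assignments with t5 = 0:
  C=0: A=0, B=0, C=0, D=0
  C=1: A=0, B=0, C=1, D=1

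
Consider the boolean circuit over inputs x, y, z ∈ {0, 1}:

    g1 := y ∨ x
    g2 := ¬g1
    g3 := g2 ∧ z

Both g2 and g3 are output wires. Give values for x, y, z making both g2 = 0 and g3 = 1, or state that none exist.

Across all 8 input combinations, none give both g2 = 0 and g3 = 1.

no solution exists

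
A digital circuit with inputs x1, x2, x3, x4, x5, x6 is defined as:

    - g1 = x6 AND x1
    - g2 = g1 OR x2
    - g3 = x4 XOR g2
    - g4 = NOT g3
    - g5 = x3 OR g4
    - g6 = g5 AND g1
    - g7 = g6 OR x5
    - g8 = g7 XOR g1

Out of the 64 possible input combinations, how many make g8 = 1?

g8 = g7 XOR g1 must be 1, so g7 and g1 differ.
Enumerating the 64 input combinations, 26 give g8 = 1 and 38 give g8 = 0.

26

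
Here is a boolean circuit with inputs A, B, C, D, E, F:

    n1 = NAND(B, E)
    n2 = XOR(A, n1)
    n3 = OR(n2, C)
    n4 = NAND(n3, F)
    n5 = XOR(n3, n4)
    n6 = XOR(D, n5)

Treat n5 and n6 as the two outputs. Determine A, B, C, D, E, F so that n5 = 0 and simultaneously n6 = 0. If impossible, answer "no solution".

A=0, B=1, C=1, D=0, E=1, F=0

Check with A=0, B=1, C=1, D=0, E=1, F=0:
n1 = NAND(B, E) = NAND(1, 1) = 0
n2 = XOR(A, n1) = XOR(0, 0) = 0
n3 = OR(n2, C) = OR(0, 1) = 1
n4 = NAND(n3, F) = NAND(1, 0) = 1
n5 = XOR(n3, n4) = XOR(1, 1) = 0
n6 = XOR(D, n5) = XOR(0, 0) = 0
So n5 = 0 and n6 = 0.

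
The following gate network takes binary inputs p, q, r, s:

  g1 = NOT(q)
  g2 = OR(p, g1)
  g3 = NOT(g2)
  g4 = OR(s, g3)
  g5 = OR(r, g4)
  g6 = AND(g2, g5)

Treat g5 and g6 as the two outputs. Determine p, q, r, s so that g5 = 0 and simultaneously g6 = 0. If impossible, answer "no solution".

Check with p=1, q=0, r=0, s=0:
g1 = NOT(q) = NOT 0 = 1
g2 = OR(p, g1) = OR(1, 1) = 1
g3 = NOT(g2) = NOT 1 = 0
g4 = OR(s, g3) = OR(0, 0) = 0
g5 = OR(r, g4) = OR(0, 0) = 0
g6 = AND(g2, g5) = AND(1, 0) = 0
So g5 = 0 and g6 = 0.

p=1, q=0, r=0, s=0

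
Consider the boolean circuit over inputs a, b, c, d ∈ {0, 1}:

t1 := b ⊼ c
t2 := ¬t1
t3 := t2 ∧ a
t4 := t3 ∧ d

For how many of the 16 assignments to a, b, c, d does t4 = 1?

1

t4 = t3 ∧ d must be 1, so both t3 = 1 and d = 1.
t3 = t2 ∧ a must be 1, so both t2 = 1 and a = 1.
Enumerating the 16 input combinations, 1 give t4 = 1 and 15 give t4 = 0.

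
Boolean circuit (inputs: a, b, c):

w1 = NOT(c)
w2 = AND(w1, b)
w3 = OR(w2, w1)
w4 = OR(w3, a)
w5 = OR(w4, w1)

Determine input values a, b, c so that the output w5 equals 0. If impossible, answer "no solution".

Check with a=0 b=1 c=1:
w1 = NOT(c) = NOT 1 = 0
w2 = AND(w1, b) = AND(0, 1) = 0
w3 = OR(w2, w1) = OR(0, 0) = 0
w4 = OR(w3, a) = OR(0, 0) = 0
w5 = OR(w4, w1) = OR(0, 0) = 0
So w5 = 0 as required.

a=0 b=1 c=1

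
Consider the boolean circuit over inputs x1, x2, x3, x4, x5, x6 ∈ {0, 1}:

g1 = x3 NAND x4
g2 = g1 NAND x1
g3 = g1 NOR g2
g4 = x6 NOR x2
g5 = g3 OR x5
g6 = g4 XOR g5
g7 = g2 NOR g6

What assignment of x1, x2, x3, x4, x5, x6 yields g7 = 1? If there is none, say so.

Check with x1=1, x2=1, x3=0, x4=0, x5=0, x6=1:
g1 = x3 NAND x4 = 0 NAND 0 = 1
g2 = g1 NAND x1 = 1 NAND 1 = 0
g3 = g1 NOR g2 = 1 NOR 0 = 0
g4 = x6 NOR x2 = 1 NOR 1 = 0
g5 = g3 OR x5 = 0 OR 0 = 0
g6 = g4 XOR g5 = 0 XOR 0 = 0
g7 = g2 NOR g6 = 0 NOR 0 = 1
So g7 = 1 as required.

x1=1, x2=1, x3=0, x4=0, x5=0, x6=1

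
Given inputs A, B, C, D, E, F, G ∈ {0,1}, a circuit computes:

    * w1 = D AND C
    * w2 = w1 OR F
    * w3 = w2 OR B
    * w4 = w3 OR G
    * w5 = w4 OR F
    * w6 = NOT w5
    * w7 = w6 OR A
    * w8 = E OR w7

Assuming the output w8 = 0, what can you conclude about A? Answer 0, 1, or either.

w8 = E OR w7 must be 0, so both E = 0 and w7 = 0.
Every assignment with w8 = 0 has A = 0; there are 29 such assignment(s).

0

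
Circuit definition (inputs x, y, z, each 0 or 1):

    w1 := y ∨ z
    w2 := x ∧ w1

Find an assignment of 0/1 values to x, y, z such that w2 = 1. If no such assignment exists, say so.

w2 = x ∧ w1 must be 1, so both x = 1 and w1 = 1.
w1 = y ∨ z must be 1, so at least one of y, z is 1.
Check with x=1, y=1, z=0:
w1 = y ∨ z = 1 ∨ 0 = 1
w2 = x ∧ w1 = 1 ∧ 1 = 1
So w2 = 1 as required.

x=1, y=1, z=0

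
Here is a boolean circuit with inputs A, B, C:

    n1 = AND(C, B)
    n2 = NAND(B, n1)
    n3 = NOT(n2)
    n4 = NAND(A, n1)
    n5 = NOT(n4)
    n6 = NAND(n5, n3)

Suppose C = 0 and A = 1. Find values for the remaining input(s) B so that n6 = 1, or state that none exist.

B=0

n6 = NAND(n5, n3) must be 1, so at least one of n5, n3 is 0.
Check with C = 0 and A = 1 and B=0:
n1 = AND(C, B) = AND(0, 0) = 0
n2 = NAND(B, n1) = NAND(0, 0) = 1
n3 = NOT(n2) = NOT 1 = 0
n4 = NAND(A, n1) = NAND(1, 0) = 1
n5 = NOT(n4) = NOT 1 = 0
n6 = NAND(n5, n3) = NAND(0, 0) = 1
So n6 = 1.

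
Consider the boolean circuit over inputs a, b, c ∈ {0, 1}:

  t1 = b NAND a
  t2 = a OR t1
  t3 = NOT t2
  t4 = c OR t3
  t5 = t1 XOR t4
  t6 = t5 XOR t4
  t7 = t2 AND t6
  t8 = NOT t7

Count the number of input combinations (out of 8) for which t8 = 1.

2

t8 = NOT t7 must be 1, so t7 = 0.
t7 = t2 AND t6 must be 0, so at least one of t2, t6 is 0.
Satisfying assignments:
  a=1, b=1, c=0
  a=1, b=1, c=1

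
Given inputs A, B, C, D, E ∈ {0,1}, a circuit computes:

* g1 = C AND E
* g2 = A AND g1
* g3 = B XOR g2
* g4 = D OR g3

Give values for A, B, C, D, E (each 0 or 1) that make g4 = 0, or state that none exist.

A=0, B=0, C=0, D=0, E=0

Check with A=0, B=0, C=0, D=0, E=0:
g1 = C AND E = 0 AND 0 = 0
g2 = A AND g1 = 0 AND 0 = 0
g3 = B XOR g2 = 0 XOR 0 = 0
g4 = D OR g3 = 0 OR 0 = 0
So g4 = 0 as required.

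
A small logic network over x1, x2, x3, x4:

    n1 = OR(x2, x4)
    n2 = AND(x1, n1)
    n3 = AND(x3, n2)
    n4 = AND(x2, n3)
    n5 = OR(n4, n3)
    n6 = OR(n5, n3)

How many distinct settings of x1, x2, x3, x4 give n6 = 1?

n6 = OR(n5, n3) must be 1, so at least one of n5, n3 is 1.
Enumerating the 16 input combinations, 3 give n6 = 1 and 13 give n6 = 0.

3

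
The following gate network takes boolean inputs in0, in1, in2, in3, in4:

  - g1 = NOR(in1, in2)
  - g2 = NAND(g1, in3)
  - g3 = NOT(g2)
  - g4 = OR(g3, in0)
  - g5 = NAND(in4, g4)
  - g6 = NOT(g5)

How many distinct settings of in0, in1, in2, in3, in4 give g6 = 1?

9

g6 = NOT(g5) must be 1, so g5 = 0.
g5 = NAND(in4, g4) must be 0, so both in4 = 1 and g4 = 1.
Enumerating the 32 input combinations, 9 give g6 = 1 and 23 give g6 = 0.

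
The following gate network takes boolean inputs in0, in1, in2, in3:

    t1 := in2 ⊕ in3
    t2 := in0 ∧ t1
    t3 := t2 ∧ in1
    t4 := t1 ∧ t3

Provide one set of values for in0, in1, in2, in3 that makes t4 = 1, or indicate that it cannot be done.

in0=1, in1=1, in2=0, in3=1

t4 = t1 ∧ t3 must be 1, so both t1 = 1 and t3 = 1.
t1 = in2 ⊕ in3 must be 1, so in2 and in3 differ.
Check with in0=1, in1=1, in2=0, in3=1:
t1 = in2 ⊕ in3 = 0 ⊕ 1 = 1
t2 = in0 ∧ t1 = 1 ∧ 1 = 1
t3 = t2 ∧ in1 = 1 ∧ 1 = 1
t4 = t1 ∧ t3 = 1 ∧ 1 = 1
So t4 = 1 as required.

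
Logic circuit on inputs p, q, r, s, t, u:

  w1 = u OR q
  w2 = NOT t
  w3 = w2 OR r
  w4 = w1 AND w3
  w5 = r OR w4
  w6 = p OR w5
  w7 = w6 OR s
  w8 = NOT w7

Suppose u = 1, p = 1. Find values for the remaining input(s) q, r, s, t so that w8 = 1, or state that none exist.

no solution exists

With u = 1, p = 1 fixed, none of the 16 settings of q, r, s, t give w8 = 1.
For example, with q=1, r=1, s=1, t=1:
w1 = u OR q = 1 OR 1 = 1
w2 = NOT t = NOT 1 = 0
w3 = w2 OR r = 0 OR 1 = 1
w4 = w1 AND w3 = 1 AND 1 = 1
w5 = r OR w4 = 1 OR 1 = 1
w6 = p OR w5 = 1 OR 1 = 1
w7 = w6 OR s = 1 OR 1 = 1
w8 = NOT w7 = NOT 1 = 0
giving w8 = 0 ≠ 1.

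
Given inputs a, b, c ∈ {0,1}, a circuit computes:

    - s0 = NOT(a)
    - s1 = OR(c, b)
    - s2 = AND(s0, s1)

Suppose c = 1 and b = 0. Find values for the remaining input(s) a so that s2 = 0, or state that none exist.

s2 = AND(s0, s1) must be 0, so at least one of s0, s1 is 0.
Check with c = 1 and b = 0 and a=1:
s0 = NOT(a) = NOT 1 = 0
s1 = OR(c, b) = OR(1, 0) = 1
s2 = AND(s0, s1) = AND(0, 1) = 0
So s2 = 0.

a=1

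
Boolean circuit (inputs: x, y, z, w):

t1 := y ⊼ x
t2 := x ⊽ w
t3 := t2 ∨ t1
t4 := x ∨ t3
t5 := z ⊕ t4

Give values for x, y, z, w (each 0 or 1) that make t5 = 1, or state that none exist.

Check with x=1, y=0, z=0, w=0:
t1 = y ⊼ x = 0 ⊼ 1 = 1
t2 = x ⊽ w = 1 ⊽ 0 = 0
t3 = t2 ∨ t1 = 0 ∨ 1 = 1
t4 = x ∨ t3 = 1 ∨ 1 = 1
t5 = z ⊕ t4 = 0 ⊕ 1 = 1
So t5 = 1 as required.

x=1, y=0, z=0, w=0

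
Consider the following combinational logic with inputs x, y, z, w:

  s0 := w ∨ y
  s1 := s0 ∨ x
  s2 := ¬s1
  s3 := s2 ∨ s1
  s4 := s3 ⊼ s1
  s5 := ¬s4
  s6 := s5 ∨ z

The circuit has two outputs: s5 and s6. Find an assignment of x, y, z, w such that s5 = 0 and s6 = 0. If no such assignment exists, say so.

Check with x=0, y=0, z=0, w=0:
s0 = w ∨ y = 0 ∨ 0 = 0
s1 = s0 ∨ x = 0 ∨ 0 = 0
s2 = ¬s1 = ¬0 = 1
s3 = s2 ∨ s1 = 1 ∨ 0 = 1
s4 = s3 ⊼ s1 = 1 ⊼ 0 = 1
s5 = ¬s4 = ¬1 = 0
s6 = s5 ∨ z = 0 ∨ 0 = 0
So s5 = 0 and s6 = 0.

x=0, y=0, z=0, w=0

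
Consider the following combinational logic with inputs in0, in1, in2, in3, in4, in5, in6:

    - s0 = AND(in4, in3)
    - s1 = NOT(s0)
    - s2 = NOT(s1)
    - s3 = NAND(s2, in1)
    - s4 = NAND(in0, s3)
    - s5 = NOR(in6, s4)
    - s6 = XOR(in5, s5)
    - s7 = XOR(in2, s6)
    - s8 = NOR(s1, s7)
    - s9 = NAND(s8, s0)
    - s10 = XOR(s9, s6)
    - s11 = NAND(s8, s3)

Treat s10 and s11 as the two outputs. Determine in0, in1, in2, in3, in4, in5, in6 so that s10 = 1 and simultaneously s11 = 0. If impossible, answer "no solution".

in0=1 in1=0 in2=1 in3=1 in4=1 in5=0 in6=0

Check with in0=1 in1=0 in2=1 in3=1 in4=1 in5=0 in6=0:
s0 = AND(in4, in3) = AND(1, 1) = 1
s1 = NOT(s0) = NOT 1 = 0
s2 = NOT(s1) = NOT 0 = 1
s3 = NAND(s2, in1) = NAND(1, 0) = 1
s4 = NAND(in0, s3) = NAND(1, 1) = 0
s5 = NOR(in6, s4) = NOR(0, 0) = 1
s6 = XOR(in5, s5) = XOR(0, 1) = 1
s7 = XOR(in2, s6) = XOR(1, 1) = 0
s8 = NOR(s1, s7) = NOR(0, 0) = 1
s9 = NAND(s8, s0) = NAND(1, 1) = 0
s10 = XOR(s9, s6) = XOR(0, 1) = 1
s11 = NAND(s8, s3) = NAND(1, 1) = 0
So s10 = 1 and s11 = 0.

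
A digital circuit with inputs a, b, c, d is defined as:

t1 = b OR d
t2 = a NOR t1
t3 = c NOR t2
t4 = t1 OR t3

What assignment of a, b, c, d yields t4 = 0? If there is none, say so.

Check with a=1, b=0, c=1, d=0:
t1 = b OR d = 0 OR 0 = 0
t2 = a NOR t1 = 1 NOR 0 = 0
t3 = c NOR t2 = 1 NOR 0 = 0
t4 = t1 OR t3 = 0 OR 0 = 0
So t4 = 0 as required.

a=1, b=0, c=1, d=0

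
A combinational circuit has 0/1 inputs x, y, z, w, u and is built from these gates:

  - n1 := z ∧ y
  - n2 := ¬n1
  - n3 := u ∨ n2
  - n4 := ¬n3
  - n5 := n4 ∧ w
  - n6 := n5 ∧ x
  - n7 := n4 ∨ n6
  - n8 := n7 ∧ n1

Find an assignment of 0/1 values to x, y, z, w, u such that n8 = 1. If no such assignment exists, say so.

x=1, y=1, z=1, w=1, u=0

Check with x=1, y=1, z=1, w=1, u=0:
n1 = z ∧ y = 1 ∧ 1 = 1
n2 = ¬n1 = ¬1 = 0
n3 = u ∨ n2 = 0 ∨ 0 = 0
n4 = ¬n3 = ¬0 = 1
n5 = n4 ∧ w = 1 ∧ 1 = 1
n6 = n5 ∧ x = 1 ∧ 1 = 1
n7 = n4 ∨ n6 = 1 ∨ 1 = 1
n8 = n7 ∧ n1 = 1 ∧ 1 = 1
So n8 = 1 as required.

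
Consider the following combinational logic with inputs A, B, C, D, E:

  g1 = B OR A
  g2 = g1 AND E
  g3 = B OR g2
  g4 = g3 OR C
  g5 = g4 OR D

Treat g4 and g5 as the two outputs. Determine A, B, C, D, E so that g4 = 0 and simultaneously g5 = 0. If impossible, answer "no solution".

A=0, B=0, C=0, D=0, E=0

Check with A=0, B=0, C=0, D=0, E=0:
g1 = B OR A = 0 OR 0 = 0
g2 = g1 AND E = 0 AND 0 = 0
g3 = B OR g2 = 0 OR 0 = 0
g4 = g3 OR C = 0 OR 0 = 0
g5 = g4 OR D = 0 OR 0 = 0
So g4 = 0 and g5 = 0.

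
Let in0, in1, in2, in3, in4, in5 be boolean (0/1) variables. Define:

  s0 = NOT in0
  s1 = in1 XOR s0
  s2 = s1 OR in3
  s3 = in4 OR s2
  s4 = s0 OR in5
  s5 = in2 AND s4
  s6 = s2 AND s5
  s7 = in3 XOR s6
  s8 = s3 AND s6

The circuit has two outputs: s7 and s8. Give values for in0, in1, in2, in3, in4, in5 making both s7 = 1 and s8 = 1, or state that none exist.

Check with in0=0, in1=0, in2=1, in3=0, in4=1, in5=1:
s0 = NOT in0 = NOT 0 = 1
s1 = in1 XOR s0 = 0 XOR 1 = 1
s2 = s1 OR in3 = 1 OR 0 = 1
s3 = in4 OR s2 = 1 OR 1 = 1
s4 = s0 OR in5 = 1 OR 1 = 1
s5 = in2 AND s4 = 1 AND 1 = 1
s6 = s2 AND s5 = 1 AND 1 = 1
s7 = in3 XOR s6 = 0 XOR 1 = 1
s8 = s3 AND s6 = 1 AND 1 = 1
So s7 = 1 and s8 = 1.

in0=0, in1=0, in2=1, in3=0, in4=1, in5=1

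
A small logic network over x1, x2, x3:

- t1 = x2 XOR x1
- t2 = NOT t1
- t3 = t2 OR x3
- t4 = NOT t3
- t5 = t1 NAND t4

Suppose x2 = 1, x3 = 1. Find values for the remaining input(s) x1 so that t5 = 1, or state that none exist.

x1=0

Check with x2 = 1, x3 = 1 and x1=0:
t1 = x2 XOR x1 = 1 XOR 0 = 1
t2 = NOT t1 = NOT 1 = 0
t3 = t2 OR x3 = 0 OR 1 = 1
t4 = NOT t3 = NOT 1 = 0
t5 = t1 NAND t4 = 1 NAND 0 = 1
So t5 = 1.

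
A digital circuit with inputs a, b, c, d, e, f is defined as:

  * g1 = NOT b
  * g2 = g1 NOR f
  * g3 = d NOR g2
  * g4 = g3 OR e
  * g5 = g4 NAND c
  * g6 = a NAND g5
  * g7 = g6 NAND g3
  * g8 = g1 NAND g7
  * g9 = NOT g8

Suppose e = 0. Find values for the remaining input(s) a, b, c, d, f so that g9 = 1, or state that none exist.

g9 = NOT g8 must be 1, so g8 = 0.
Check with e = 0 and a=0, b=0, c=1, d=1, f=0:
g1 = NOT b = NOT 0 = 1
g2 = g1 NOR f = 1 NOR 0 = 0
g3 = d NOR g2 = 1 NOR 0 = 0
g4 = g3 OR e = 0 OR 0 = 0
g5 = g4 NAND c = 0 NAND 1 = 1
g6 = a NAND g5 = 0 NAND 1 = 1
g7 = g6 NAND g3 = 1 NAND 0 = 1
g8 = g1 NAND g7 = 1 NAND 1 = 0
g9 = NOT g8 = NOT 0 = 1
So g9 = 1.

a=0, b=0, c=1, d=1, f=0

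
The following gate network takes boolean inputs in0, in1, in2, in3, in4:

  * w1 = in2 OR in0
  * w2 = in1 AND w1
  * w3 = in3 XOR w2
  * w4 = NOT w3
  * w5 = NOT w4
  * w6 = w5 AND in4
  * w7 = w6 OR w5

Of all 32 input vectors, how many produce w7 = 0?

16

w7 = w6 OR w5 must be 0, so both w6 = 0 and w5 = 0.
w6 = w5 AND in4 must be 0, so at least one of w5, in4 is 0.
Enumerating the 32 input combinations, 16 give w7 = 0 and 16 give w7 = 1.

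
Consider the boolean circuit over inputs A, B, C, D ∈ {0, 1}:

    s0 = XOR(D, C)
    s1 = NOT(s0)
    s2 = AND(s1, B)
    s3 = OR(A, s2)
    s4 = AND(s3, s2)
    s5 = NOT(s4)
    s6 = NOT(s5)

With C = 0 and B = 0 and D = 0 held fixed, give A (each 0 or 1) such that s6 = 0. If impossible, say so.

s6 = NOT(s5) must be 0, so s5 = 1.
Check with C = 0 and B = 0 and D = 0 and A=0:
s0 = XOR(D, C) = XOR(0, 0) = 0
s1 = NOT(s0) = NOT 0 = 1
s2 = AND(s1, B) = AND(1, 0) = 0
s3 = OR(A, s2) = OR(0, 0) = 0
s4 = AND(s3, s2) = AND(0, 0) = 0
s5 = NOT(s4) = NOT 0 = 1
s6 = NOT(s5) = NOT 1 = 0
So s6 = 0.

A=0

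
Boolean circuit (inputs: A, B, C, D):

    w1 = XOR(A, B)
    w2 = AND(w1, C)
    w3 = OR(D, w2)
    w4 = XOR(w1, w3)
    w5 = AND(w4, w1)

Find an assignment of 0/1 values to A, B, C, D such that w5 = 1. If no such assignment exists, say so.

A=1 B=0 C=0 D=0

w5 = AND(w4, w1) must be 1, so both w4 = 1 and w1 = 1.
w4 = XOR(w1, w3) must be 1, so w1 and w3 differ.
w1 = XOR(A, B) must be 1, so A and B differ.
Check with A=1 B=0 C=0 D=0:
w1 = XOR(A, B) = XOR(1, 0) = 1
w2 = AND(w1, C) = AND(1, 0) = 0
w3 = OR(D, w2) = OR(0, 0) = 0
w4 = XOR(w1, w3) = XOR(1, 0) = 1
w5 = AND(w4, w1) = AND(1, 1) = 1
So w5 = 1 as required.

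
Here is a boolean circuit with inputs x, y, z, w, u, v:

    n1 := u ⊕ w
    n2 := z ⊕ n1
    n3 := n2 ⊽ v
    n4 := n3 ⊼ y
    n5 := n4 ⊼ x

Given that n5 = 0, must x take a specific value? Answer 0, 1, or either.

n5 = n4 ⊼ x must be 0, so both n4 = 1 and x = 1.
n4 = n3 ⊼ y must be 1, so at least one of n3, y is 0.
Every assignment with n5 = 0 has x = 1; there are 28 such assignment(s).

1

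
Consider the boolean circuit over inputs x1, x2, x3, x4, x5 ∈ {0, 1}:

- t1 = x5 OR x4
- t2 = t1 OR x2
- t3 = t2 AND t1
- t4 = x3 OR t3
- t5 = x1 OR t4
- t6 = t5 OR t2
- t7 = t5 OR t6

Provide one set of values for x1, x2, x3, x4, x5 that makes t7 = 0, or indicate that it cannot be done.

x1=0, x2=0, x3=0, x4=0, x5=0

t7 = t5 OR t6 must be 0, so both t5 = 0 and t6 = 0.
t5 = x1 OR t4 must be 0, so both x1 = 0 and t4 = 0.
Check with x1=0, x2=0, x3=0, x4=0, x5=0:
t1 = x5 OR x4 = 0 OR 0 = 0
t2 = t1 OR x2 = 0 OR 0 = 0
t3 = t2 AND t1 = 0 AND 0 = 0
t4 = x3 OR t3 = 0 OR 0 = 0
t5 = x1 OR t4 = 0 OR 0 = 0
t6 = t5 OR t2 = 0 OR 0 = 0
t7 = t5 OR t6 = 0 OR 0 = 0
So t7 = 0 as required.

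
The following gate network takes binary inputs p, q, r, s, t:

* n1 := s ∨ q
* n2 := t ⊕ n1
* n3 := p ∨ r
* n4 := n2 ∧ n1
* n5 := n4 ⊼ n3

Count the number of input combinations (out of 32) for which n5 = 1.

23

n5 = n4 ⊼ n3 must be 1, so at least one of n4, n3 is 0.
Enumerating the 32 input combinations, 23 give n5 = 1 and 9 give n5 = 0.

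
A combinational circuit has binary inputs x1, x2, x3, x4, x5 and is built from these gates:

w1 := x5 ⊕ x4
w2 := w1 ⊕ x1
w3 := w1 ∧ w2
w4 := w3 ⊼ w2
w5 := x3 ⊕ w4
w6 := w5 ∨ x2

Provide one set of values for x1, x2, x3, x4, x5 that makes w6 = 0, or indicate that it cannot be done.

x1=1, x2=0, x3=1, x4=1, x5=1

w6 = w5 ∨ x2 must be 0, so both w5 = 0 and x2 = 0.
w5 = x3 ⊕ w4 must be 0, so x3 and w4 are equal.
Check with x1=1, x2=0, x3=1, x4=1, x5=1:
w1 = x5 ⊕ x4 = 1 ⊕ 1 = 0
w2 = w1 ⊕ x1 = 0 ⊕ 1 = 1
w3 = w1 ∧ w2 = 0 ∧ 1 = 0
w4 = w3 ⊼ w2 = 0 ⊼ 1 = 1
w5 = x3 ⊕ w4 = 1 ⊕ 1 = 0
w6 = w5 ∨ x2 = 0 ∨ 0 = 0
So w6 = 0 as required.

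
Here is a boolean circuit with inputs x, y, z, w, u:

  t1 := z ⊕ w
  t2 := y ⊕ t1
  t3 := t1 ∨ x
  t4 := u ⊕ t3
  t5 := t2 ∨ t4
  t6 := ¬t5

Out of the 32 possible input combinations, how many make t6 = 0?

24

t6 = ¬t5 must be 0, so t5 = 1.
t5 = t2 ∨ t4 must be 1, so at least one of t2, t4 is 1.
Enumerating the 32 input combinations, 24 give t6 = 0 and 8 give t6 = 1.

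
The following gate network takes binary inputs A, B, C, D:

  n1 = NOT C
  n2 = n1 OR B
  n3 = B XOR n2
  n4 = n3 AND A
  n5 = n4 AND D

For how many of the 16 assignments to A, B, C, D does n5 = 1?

n5 = n4 AND D must be 1, so both n4 = 1 and D = 1.
n4 = n3 AND A must be 1, so both n3 = 1 and A = 1.
n3 = B XOR n2 must be 1, so B and n2 differ.
Satisfying assignments:
  A=1, B=0, C=0, D=1

1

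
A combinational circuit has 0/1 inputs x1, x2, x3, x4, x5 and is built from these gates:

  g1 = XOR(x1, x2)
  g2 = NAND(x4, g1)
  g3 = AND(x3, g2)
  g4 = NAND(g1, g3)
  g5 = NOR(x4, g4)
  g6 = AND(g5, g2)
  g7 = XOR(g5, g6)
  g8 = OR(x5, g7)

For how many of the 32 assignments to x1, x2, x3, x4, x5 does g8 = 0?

16

g8 = OR(x5, g7) must be 0, so both x5 = 0 and g7 = 0.
g7 = XOR(g5, g6) must be 0, so g5 and g6 are equal.
Enumerating the 32 input combinations, 16 give g8 = 0 and 16 give g8 = 1.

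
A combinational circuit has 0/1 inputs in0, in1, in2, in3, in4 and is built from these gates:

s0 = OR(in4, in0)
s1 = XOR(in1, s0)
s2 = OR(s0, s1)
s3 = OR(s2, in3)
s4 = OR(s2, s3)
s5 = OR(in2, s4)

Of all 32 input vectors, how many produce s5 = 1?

31

s5 = OR(in2, s4) must be 1, so at least one of in2, s4 is 1.
Enumerating the 32 input combinations, 31 give s5 = 1 and 1 give s5 = 0.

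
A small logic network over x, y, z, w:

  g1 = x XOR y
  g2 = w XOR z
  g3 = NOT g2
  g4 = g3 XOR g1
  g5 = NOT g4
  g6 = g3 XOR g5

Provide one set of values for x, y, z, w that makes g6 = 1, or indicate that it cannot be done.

x=0 y=0 z=1 w=0

g6 = g3 XOR g5 must be 1, so g3 and g5 differ.
Check with x=0 y=0 z=1 w=0:
g1 = x XOR y = 0 XOR 0 = 0
g2 = w XOR z = 0 XOR 1 = 1
g3 = NOT g2 = NOT 1 = 0
g4 = g3 XOR g1 = 0 XOR 0 = 0
g5 = NOT g4 = NOT 0 = 1
g6 = g3 XOR g5 = 0 XOR 1 = 1
So g6 = 1 as required.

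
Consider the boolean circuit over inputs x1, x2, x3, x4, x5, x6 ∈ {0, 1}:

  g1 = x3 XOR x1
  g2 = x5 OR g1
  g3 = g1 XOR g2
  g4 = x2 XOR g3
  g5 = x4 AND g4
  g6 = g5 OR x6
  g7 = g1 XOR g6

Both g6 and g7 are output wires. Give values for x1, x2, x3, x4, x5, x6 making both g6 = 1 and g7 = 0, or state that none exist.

Check with x1=0, x2=1, x3=1, x4=0, x5=1, x6=1:
g1 = x3 XOR x1 = 1 XOR 0 = 1
g2 = x5 OR g1 = 1 OR 1 = 1
g3 = g1 XOR g2 = 1 XOR 1 = 0
g4 = x2 XOR g3 = 1 XOR 0 = 1
g5 = x4 AND g4 = 0 AND 1 = 0
g6 = g5 OR x6 = 0 OR 1 = 1
g7 = g1 XOR g6 = 1 XOR 1 = 0
So g6 = 1 and g7 = 0.

x1=0, x2=1, x3=1, x4=0, x5=1, x6=1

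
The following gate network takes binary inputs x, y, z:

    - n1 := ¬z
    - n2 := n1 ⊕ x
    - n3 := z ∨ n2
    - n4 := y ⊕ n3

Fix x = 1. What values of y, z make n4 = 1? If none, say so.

Check with x = 1 and y=0, z=1:
n1 = ¬z = ¬1 = 0
n2 = n1 ⊕ x = 0 ⊕ 1 = 1
n3 = z ∨ n2 = 1 ∨ 1 = 1
n4 = y ⊕ n3 = 0 ⊕ 1 = 1
So n4 = 1.

y=0, z=1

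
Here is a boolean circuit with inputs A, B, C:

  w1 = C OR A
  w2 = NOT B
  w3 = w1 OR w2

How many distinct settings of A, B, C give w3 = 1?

w3 = w1 OR w2 must be 1, so at least one of w1, w2 is 1.
Enumerating the 8 input combinations, 7 give w3 = 1 and 1 give w3 = 0.

7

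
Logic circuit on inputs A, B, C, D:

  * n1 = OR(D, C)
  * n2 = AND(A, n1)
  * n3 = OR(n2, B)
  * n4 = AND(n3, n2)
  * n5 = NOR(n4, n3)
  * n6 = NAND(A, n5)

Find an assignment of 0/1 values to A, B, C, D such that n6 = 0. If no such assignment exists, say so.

A=1 B=0 C=0 D=0

Check with A=1 B=0 C=0 D=0:
n1 = OR(D, C) = OR(0, 0) = 0
n2 = AND(A, n1) = AND(1, 0) = 0
n3 = OR(n2, B) = OR(0, 0) = 0
n4 = AND(n3, n2) = AND(0, 0) = 0
n5 = NOR(n4, n3) = NOR(0, 0) = 1
n6 = NAND(A, n5) = NAND(1, 1) = 0
So n6 = 0 as required.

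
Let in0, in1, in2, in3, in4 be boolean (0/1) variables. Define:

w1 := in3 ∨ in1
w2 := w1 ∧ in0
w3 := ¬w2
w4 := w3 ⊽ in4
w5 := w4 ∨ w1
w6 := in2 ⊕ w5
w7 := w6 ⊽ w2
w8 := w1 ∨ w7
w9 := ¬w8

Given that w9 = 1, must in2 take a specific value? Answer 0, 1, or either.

w9 = ¬w8 must be 1, so w8 = 0.
Every assignment with w9 = 1 has in2 = 1; there are 4 such assignment(s).
  in0=0, in1=0, in2=1, in3=0, in4=0
  in0=0, in1=0, in2=1, in3=0, in4=1
  in0=1, in1=0, in2=1, in3=0, in4=0
  in0=1, in1=0, in2=1, in3=0, in4=1

1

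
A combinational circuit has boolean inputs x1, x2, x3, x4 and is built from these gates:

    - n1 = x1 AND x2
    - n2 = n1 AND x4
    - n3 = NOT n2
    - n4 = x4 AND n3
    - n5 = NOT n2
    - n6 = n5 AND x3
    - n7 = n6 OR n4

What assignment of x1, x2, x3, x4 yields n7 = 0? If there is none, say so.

x1=1, x2=1, x3=0, x4=0

n7 = n6 OR n4 must be 0, so both n6 = 0 and n4 = 0.
n6 = n5 AND x3 must be 0, so at least one of n5, x3 is 0.
Check with x1=1, x2=1, x3=0, x4=0:
n1 = x1 AND x2 = 1 AND 1 = 1
n2 = n1 AND x4 = 1 AND 0 = 0
n3 = NOT n2 = NOT 0 = 1
n4 = x4 AND n3 = 0 AND 1 = 0
n5 = NOT n2 = NOT 0 = 1
n6 = n5 AND x3 = 1 AND 0 = 0
n7 = n6 OR n4 = 0 OR 0 = 0
So n7 = 0 as required.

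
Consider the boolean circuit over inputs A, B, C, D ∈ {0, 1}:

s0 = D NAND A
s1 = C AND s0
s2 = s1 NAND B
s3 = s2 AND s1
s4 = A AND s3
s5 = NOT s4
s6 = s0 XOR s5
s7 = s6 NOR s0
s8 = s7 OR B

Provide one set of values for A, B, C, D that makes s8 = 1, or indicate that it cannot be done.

s8 = s7 OR B must be 1, so at least one of s7, B is 1.
Check with A=0, B=1, C=0, D=1:
s0 = D NAND A = 1 NAND 0 = 1
s1 = C AND s0 = 0 AND 1 = 0
s2 = s1 NAND B = 0 NAND 1 = 1
s3 = s2 AND s1 = 1 AND 0 = 0
s4 = A AND s3 = 0 AND 0 = 0
s5 = NOT s4 = NOT 0 = 1
s6 = s0 XOR s5 = 1 XOR 1 = 0
s7 = s6 NOR s0 = 0 NOR 1 = 0
s8 = s7 OR B = 0 OR 1 = 1
So s8 = 1 as required.

A=0, B=1, C=0, D=1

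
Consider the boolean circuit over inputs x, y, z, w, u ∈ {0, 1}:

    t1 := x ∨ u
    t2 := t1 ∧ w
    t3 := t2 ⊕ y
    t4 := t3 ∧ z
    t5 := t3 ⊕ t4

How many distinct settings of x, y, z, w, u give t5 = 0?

t5 = t3 ⊕ t4 must be 0, so t3 and t4 are equal.
Enumerating the 32 input combinations, 24 give t5 = 0 and 8 give t5 = 1.

24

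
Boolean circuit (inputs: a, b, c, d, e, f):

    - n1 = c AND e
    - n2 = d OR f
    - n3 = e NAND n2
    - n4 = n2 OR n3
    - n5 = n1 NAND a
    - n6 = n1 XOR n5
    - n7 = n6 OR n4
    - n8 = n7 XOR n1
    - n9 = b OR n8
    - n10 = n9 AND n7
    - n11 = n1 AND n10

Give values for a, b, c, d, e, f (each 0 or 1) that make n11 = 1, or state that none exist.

a=0, b=1, c=1, d=1, e=1, f=1

n11 = n1 AND n10 must be 1, so both n1 = 1 and n10 = 1.
n1 = c AND e must be 1, so both c = 1 and e = 1.
Check with a=0, b=1, c=1, d=1, e=1, f=1:
n1 = c AND e = 1 AND 1 = 1
n2 = d OR f = 1 OR 1 = 1
n3 = e NAND n2 = 1 NAND 1 = 0
n4 = n2 OR n3 = 1 OR 0 = 1
n5 = n1 NAND a = 1 NAND 0 = 1
n6 = n1 XOR n5 = 1 XOR 1 = 0
n7 = n6 OR n4 = 0 OR 1 = 1
n8 = n7 XOR n1 = 1 XOR 1 = 0
n9 = b OR n8 = 1 OR 0 = 1
n10 = n9 AND n7 = 1 AND 1 = 1
n11 = n1 AND n10 = 1 AND 1 = 1
So n11 = 1 as required.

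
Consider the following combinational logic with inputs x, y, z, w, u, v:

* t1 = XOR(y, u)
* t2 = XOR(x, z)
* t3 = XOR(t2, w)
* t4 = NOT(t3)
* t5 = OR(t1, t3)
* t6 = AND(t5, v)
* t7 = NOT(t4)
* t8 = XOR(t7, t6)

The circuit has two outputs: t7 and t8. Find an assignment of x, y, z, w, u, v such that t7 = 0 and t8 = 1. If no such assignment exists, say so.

x=0 y=0 z=1 w=1 u=1 v=1

Check with x=0 y=0 z=1 w=1 u=1 v=1:
t1 = XOR(y, u) = XOR(0, 1) = 1
t2 = XOR(x, z) = XOR(0, 1) = 1
t3 = XOR(t2, w) = XOR(1, 1) = 0
t4 = NOT(t3) = NOT 0 = 1
t5 = OR(t1, t3) = OR(1, 0) = 1
t6 = AND(t5, v) = AND(1, 1) = 1
t7 = NOT(t4) = NOT 1 = 0
t8 = XOR(t7, t6) = XOR(0, 1) = 1
So t7 = 0 and t8 = 1.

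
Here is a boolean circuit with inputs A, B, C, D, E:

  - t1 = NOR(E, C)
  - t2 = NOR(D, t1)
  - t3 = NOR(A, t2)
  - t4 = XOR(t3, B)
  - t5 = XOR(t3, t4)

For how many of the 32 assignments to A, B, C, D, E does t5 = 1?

16

t5 = XOR(t3, t4) must be 1, so t3 and t4 differ.
Enumerating the 32 input combinations, 16 give t5 = 1 and 16 give t5 = 0.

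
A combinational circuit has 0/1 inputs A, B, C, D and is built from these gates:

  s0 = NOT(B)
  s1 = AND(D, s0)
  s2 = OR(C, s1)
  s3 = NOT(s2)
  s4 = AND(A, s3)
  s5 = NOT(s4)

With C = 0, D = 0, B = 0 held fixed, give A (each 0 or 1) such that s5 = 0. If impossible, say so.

A=1

s5 = NOT(s4) must be 0, so s4 = 1.
Check with C = 0, D = 0, B = 0 and A=1:
s0 = NOT(B) = NOT 0 = 1
s1 = AND(D, s0) = AND(0, 1) = 0
s2 = OR(C, s1) = OR(0, 0) = 0
s3 = NOT(s2) = NOT 0 = 1
s4 = AND(A, s3) = AND(1, 1) = 1
s5 = NOT(s4) = NOT 1 = 0
So s5 = 0.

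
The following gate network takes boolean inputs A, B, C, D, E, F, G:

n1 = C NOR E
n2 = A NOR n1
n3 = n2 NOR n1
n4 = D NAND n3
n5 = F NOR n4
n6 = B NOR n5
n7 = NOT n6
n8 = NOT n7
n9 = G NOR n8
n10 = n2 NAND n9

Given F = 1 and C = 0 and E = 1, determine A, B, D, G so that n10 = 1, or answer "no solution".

Check with F = 1 and C = 0 and E = 1 and A=0, B=1, D=0, G=1:
n1 = C NOR E = 0 NOR 1 = 0
n2 = A NOR n1 = 0 NOR 0 = 1
n3 = n2 NOR n1 = 1 NOR 0 = 0
n4 = D NAND n3 = 0 NAND 0 = 1
n5 = F NOR n4 = 1 NOR 1 = 0
n6 = B NOR n5 = 1 NOR 0 = 0
n7 = NOT n6 = NOT 0 = 1
n8 = NOT n7 = NOT 1 = 0
n9 = G NOR n8 = 1 NOR 0 = 0
n10 = n2 NAND n9 = 1 NAND 0 = 1
So n10 = 1.

A=0, B=1, D=0, G=1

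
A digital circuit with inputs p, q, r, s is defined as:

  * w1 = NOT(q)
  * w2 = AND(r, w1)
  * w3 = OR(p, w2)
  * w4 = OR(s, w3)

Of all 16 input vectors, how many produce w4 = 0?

3

w4 = OR(s, w3) must be 0, so both s = 0 and w3 = 0.
w3 = OR(p, w2) must be 0, so both p = 0 and w2 = 0.
Enumerating the 16 input combinations, 3 give w4 = 0 and 13 give w4 = 1.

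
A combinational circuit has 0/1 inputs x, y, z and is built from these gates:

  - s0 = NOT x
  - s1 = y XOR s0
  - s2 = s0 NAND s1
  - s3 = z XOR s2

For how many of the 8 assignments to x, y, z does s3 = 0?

4

s3 = z XOR s2 must be 0, so z and s2 are equal.
Satisfying assignments:
  x=0, y=0, z=0
  x=0, y=1, z=1
  x=1, y=0, z=1
  x=1, y=1, z=1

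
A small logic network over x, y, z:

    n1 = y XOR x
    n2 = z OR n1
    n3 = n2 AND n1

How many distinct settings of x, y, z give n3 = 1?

n3 = n2 AND n1 must be 1, so both n2 = 1 and n1 = 1.
n2 = z OR n1 must be 1, so at least one of z, n1 is 1.
Satisfying assignments:
  x=0, y=1, z=0
  x=0, y=1, z=1
  x=1, y=0, z=0
  x=1, y=0, z=1

4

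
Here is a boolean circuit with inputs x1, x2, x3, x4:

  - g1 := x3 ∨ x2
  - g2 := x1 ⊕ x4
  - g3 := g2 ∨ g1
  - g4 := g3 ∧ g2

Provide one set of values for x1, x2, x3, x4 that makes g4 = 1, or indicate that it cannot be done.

x1=0, x2=1, x3=0, x4=1

g4 = g3 ∧ g2 must be 1, so both g3 = 1 and g2 = 1.
g3 = g2 ∨ g1 must be 1, so at least one of g2, g1 is 1.
Check with x1=0, x2=1, x3=0, x4=1:
g1 = x3 ∨ x2 = 0 ∨ 1 = 1
g2 = x1 ⊕ x4 = 0 ⊕ 1 = 1
g3 = g2 ∨ g1 = 1 ∨ 1 = 1
g4 = g3 ∧ g2 = 1 ∧ 1 = 1
So g4 = 1 as required.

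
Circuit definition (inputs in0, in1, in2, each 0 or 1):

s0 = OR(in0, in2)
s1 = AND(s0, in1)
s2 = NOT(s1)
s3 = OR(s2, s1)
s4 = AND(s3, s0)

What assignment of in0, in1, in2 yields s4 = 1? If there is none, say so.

s4 = AND(s3, s0) must be 1, so both s3 = 1 and s0 = 1.
Check with in0=0, in1=1, in2=1:
s0 = OR(in0, in2) = OR(0, 1) = 1
s1 = AND(s0, in1) = AND(1, 1) = 1
s2 = NOT(s1) = NOT 1 = 0
s3 = OR(s2, s1) = OR(0, 1) = 1
s4 = AND(s3, s0) = AND(1, 1) = 1
So s4 = 1 as required.

in0=0, in1=1, in2=1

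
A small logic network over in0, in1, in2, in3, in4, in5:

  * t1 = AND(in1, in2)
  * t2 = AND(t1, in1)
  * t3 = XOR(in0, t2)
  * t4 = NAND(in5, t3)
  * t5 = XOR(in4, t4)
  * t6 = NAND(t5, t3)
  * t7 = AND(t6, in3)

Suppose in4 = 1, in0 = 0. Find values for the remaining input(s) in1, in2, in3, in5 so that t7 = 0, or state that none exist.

in1=1, in2=1, in3=0, in5=0

Check with in4 = 1, in0 = 0 and in1=1, in2=1, in3=0, in5=0:
t1 = AND(in1, in2) = AND(1, 1) = 1
t2 = AND(t1, in1) = AND(1, 1) = 1
t3 = XOR(in0, t2) = XOR(0, 1) = 1
t4 = NAND(in5, t3) = NAND(0, 1) = 1
t5 = XOR(in4, t4) = XOR(1, 1) = 0
t6 = NAND(t5, t3) = NAND(0, 1) = 1
t7 = AND(t6, in3) = AND(1, 0) = 0
So t7 = 0.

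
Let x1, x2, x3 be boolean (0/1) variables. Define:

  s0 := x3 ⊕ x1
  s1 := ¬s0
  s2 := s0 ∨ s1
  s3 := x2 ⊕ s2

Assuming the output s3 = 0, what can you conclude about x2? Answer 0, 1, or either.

1

s3 = x2 ⊕ s2 must be 0, so x2 and s2 are equal.
Every assignment with s3 = 0 has x2 = 1; there are 4 such assignment(s).
  x1=0, x2=1, x3=0
  x1=0, x2=1, x3=1
  x1=1, x2=1, x3=0
  x1=1, x2=1, x3=1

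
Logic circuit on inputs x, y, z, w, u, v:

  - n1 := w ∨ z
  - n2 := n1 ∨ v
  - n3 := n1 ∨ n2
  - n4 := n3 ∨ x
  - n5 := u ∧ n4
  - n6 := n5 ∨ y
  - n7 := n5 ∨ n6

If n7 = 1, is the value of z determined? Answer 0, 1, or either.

Both values of z occur among assignments with n7 = 1:
  z=0: x=0, y=0, z=0, w=0, u=1, v=1
  z=1: x=0, y=0, z=1, w=0, u=1, v=0

either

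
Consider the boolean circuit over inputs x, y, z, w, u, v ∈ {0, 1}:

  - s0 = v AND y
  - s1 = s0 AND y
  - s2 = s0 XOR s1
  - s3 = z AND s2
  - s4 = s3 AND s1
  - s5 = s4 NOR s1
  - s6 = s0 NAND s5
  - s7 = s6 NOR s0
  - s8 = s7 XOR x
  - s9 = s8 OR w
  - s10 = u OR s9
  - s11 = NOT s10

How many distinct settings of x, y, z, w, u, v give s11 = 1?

s11 = NOT s10 must be 1, so s10 = 0.
s10 = u OR s9 must be 0, so both u = 0 and s9 = 0.
Enumerating the 64 input combinations, 8 give s11 = 1 and 56 give s11 = 0.

8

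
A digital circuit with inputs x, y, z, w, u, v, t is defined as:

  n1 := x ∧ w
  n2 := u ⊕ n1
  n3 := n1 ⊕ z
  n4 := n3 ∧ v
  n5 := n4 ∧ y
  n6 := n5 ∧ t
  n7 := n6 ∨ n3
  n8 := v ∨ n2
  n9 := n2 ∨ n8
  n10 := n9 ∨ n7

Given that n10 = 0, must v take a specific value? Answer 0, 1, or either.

0

n10 = n9 ∨ n7 must be 0, so both n9 = 0 and n7 = 0.
Every assignment with n10 = 0 has v = 0; there are 16 such assignment(s).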